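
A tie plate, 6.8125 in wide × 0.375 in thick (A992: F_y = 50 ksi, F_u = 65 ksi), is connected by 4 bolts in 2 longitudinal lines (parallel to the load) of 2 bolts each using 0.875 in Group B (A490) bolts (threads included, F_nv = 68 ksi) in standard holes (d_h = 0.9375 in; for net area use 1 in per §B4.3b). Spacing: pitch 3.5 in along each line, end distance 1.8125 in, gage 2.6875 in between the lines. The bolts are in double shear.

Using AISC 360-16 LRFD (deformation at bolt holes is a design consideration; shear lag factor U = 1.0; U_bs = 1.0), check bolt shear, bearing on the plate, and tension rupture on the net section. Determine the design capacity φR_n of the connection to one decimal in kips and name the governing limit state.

Bolt shear: A_b = π(0.875)²/4 = 0.60132 in². φR_n = 0.75 × 68 × 0.60132 × 4 × 2 = 245.3 kips.
Bearing (0.375 in plate, F_u = 65 ksi): end bolts L_c = 1.8125 − 0.9375/2 = 1.34375, R_n = min(1.2×1.34375×0.375×65, 2.4×0.875×0.375×65) = 39.305 kips/bolt; interior L_c = 3.5 − 0.9375 = 2.5625, R_n = 51.188 kips/bolt. φR_n = 0.75 × (2×39.305 + 2×51.188) = 135.7 kips.
Tension rupture (net): A_n = (6.8125 − 2×1)×0.375 = 1.8047 in² (U = 1.0, A_e = A_n). φR_n = 0.75 × 65 × 1.8047 = 88.0 kips.
Governing: min(245.3, 135.7, 88.0) = 88.0 kips → net-section rupture.

88.0 kips (net-section rupture governs)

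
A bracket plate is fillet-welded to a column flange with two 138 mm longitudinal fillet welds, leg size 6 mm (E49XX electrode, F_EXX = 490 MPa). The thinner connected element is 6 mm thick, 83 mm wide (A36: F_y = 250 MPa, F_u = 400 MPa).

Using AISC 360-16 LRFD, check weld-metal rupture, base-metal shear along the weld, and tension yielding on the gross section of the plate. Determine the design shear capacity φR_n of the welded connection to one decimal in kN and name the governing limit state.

112.1 kN (gross-section yield governs)

Weld metal: throat = 0.707×6 = 4.242 mm, L = 2×138 = 276 mm. φR_n = 0.75 × 0.6 × 490 × 4.242 × 276 = 258.2 kN.
Base metal shear (6 mm plate): yield φR_n = 1.0×0.6×250×6×276 = 248.4 kN; rupture φR_n = 0.75×0.6×400×6×276 = 298.1 kN; take 248.4 kN (yield).
Tension yield (gross): A_g = 83×6 = 498 mm². φR_n = 0.90 × 250 × 498 = 112.1 kN.
Governing: min(258.2, 248.4, 112.1) = 112.1 kN → gross-section yield.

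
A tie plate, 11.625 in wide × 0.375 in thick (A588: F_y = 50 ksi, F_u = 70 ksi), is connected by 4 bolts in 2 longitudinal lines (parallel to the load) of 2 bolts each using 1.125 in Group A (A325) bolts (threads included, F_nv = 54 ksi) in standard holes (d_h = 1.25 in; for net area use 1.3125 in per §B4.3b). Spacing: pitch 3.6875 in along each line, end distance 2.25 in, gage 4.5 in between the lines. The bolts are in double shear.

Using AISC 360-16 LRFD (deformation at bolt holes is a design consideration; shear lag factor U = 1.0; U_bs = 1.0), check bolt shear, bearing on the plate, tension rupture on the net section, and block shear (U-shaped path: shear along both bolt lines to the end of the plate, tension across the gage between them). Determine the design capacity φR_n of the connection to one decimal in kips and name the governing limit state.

156.5 kips (block shear governs)

Bolt shear: A_b = π(1.125)²/4 = 0.99402 in². φR_n = 0.75 × 54 × 0.99402 × 4 × 2 = 322.1 kips.
Bearing (0.375 in plate, F_u = 70 ksi): end bolts L_c = 2.25 − 1.25/2 = 1.625, R_n = min(1.2×1.625×0.375×70, 2.4×1.125×0.375×70) = 51.188 kips/bolt; interior L_c = 3.6875 − 1.25 = 2.4375, R_n = 70.875 kips/bolt. φR_n = 0.75 × (2×51.188 + 2×70.875) = 183.1 kips.
Tension rupture (net): A_n = (11.625 − 2×1.3125)×0.375 = 3.375 in² (U = 1.0, A_e = A_n). φR_n = 0.75 × 70 × 3.375 = 177.2 kips.
Block shear: shear path 2×[2.25+1×3.6875] = 2×5.9375 in, A_gv = 4.4531, A_nv = 2×(5.9375 − 1.5×1.3125)×0.375 = 2.9766 in²; tension across gage: (4.5 − 1×1.3125)×0.375 = 1.1953 in². R_n = min(0.6×70×2.9766, 0.6×50×4.4531) + 1.0×70×1.1953 = min(125.02, 133.59) + 83.671 = 208.69 kips. φR_n = 0.75 × 208.69 = 156.5 kips.
Governing: min(322.1, 183.1, 177.2, 156.5) = 156.5 kips → block shear.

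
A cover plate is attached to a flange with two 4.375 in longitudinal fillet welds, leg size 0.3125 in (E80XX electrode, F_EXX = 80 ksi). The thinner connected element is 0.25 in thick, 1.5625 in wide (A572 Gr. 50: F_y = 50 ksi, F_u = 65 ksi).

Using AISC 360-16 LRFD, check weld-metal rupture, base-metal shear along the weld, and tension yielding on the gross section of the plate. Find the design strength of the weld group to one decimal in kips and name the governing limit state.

17.6 kips (gross-section yield governs)

Weld metal: throat = 0.707×0.3125 = 0.22094 in, L = 2×4.375 = 8.75 in. φR_n = 0.75 × 0.6 × 80 × 0.22094 × 8.75 = 69.6 kips.
Base metal shear (0.25 in plate): yield φR_n = 1.0×0.6×50×0.25×8.75 = 65.6 kips; rupture φR_n = 0.75×0.6×65×0.25×8.75 = 64.0 kips; take 64.0 kips (rupture).
Tension yield (gross): A_g = 1.5625×0.25 = 0.39063 in². φR_n = 0.90 × 50 × 0.39063 = 17.6 kips.
Governing: min(69.6, 64.0, 17.6) = 17.6 kips → gross-section yield.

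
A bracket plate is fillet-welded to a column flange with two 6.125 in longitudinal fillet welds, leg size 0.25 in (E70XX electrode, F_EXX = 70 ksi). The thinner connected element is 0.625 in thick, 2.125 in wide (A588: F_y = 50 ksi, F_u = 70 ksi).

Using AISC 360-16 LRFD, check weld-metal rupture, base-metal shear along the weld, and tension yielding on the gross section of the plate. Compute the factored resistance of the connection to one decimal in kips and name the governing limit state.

Weld metal: throat = 0.707×0.25 = 0.17675 in, L = 2×6.125 = 12.25 in. φR_n = 0.75 × 0.6 × 70 × 0.17675 × 12.25 = 68.2 kips.
Base metal shear (0.625 in plate): yield φR_n = 1.0×0.6×50×0.625×12.25 = 229.7 kips; rupture φR_n = 0.75×0.6×70×0.625×12.25 = 241.2 kips; take 229.7 kips (yield).
Tension yield (gross): A_g = 2.125×0.625 = 1.3281 in². φR_n = 0.90 × 50 × 1.3281 = 59.8 kips.
Governing: min(68.2, 229.7, 59.8) = 59.8 kips → gross-section yield.

59.8 kips (gross-section yield governs)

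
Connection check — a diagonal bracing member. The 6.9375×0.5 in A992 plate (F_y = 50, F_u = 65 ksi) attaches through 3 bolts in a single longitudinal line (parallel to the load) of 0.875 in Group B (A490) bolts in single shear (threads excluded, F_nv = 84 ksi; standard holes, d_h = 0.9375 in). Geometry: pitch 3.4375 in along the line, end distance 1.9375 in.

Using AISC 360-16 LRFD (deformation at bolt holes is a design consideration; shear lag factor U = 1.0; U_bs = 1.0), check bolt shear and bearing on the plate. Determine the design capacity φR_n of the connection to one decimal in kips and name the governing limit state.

113.6 kips (bolt shear governs)

Bolt shear: A_b = π(0.875)²/4 = 0.60132 in². φR_n = 0.75 × 84 × 0.60132 × 3 × 1 = 113.6 kips.
Bearing (0.5 in plate, F_u = 65 ksi): end bolts L_c = 1.9375 − 0.9375/2 = 1.46875, R_n = min(1.2×1.46875×0.5×65, 2.4×0.875×0.5×65) = 57.281 kips/bolt; interior L_c = 3.4375 − 0.9375 = 2.5, R_n = 68.25 kips/bolt. φR_n = 0.75 × (1×57.281 + 2×68.25) = 145.3 kips.
Governing: min(113.6, 145.3) = 113.6 kips → bolt shear.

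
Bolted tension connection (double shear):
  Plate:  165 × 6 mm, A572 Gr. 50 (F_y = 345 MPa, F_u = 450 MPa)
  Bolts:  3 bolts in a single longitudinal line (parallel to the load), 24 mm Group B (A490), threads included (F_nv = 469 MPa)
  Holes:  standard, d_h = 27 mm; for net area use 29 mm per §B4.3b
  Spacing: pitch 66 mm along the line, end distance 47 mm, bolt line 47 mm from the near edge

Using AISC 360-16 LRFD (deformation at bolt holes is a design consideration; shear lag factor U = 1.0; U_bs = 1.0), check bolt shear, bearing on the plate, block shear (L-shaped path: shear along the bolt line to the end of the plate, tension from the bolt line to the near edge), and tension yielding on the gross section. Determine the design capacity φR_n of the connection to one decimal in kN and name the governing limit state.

195.2 kN (block shear governs)

Bolt shear: A_b = π(24)²/4 = 452.39 mm². φR_n = 0.75 × 469 × 452.39 × 3 × 2 = 954.8 kN.
Bearing (6 mm plate, F_u = 450 MPa): end bolts L_c = 47 − 27/2 = 33.5, R_n = min(1.2×33.5×6×450, 2.4×24×6×450) = 108.54 kN/bolt; interior L_c = 66 − 27 = 39, R_n = 126.36 kN/bolt. φR_n = 0.75 × (1×108.54 + 2×126.36) = 270.9 kN.
Block shear: shear path 1×[47+2×66] = 1×179 mm, A_gv = 1074, A_nv = 1×(179 − 2.5×29)×6 = 639 mm²; tension to near edge: (47 − 0.5×29)×6 = 195 mm². R_n = min(0.6×450×639, 0.6×345×1074) + 1.0×450×195 = min(172.53, 222.32) + 87.75 = 260.28 kN. φR_n = 0.75 × 260.28 = 195.2 kN.
Tension yield (gross): A_g = 165×6 = 990 mm². φR_n = 0.90 × 345 × 990 = 307.4 kN.
Governing: min(954.8, 270.9, 195.2, 307.4) = 195.2 kN → block shear.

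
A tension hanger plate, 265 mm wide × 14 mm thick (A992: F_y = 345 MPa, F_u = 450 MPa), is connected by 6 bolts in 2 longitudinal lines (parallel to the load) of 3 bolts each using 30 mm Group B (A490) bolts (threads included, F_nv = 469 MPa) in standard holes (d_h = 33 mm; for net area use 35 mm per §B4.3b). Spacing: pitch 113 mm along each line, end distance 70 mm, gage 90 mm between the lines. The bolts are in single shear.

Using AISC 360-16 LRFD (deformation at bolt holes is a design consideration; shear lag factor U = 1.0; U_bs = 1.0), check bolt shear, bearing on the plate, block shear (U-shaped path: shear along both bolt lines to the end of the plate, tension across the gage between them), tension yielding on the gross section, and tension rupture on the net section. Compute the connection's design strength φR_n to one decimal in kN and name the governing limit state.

921.4 kN (net-section rupture governs)

Bolt shear: A_b = π(30)²/4 = 706.86 mm². φR_n = 0.75 × 469 × 706.86 × 6 × 1 = 1491.8 kN.
Bearing (14 mm plate, F_u = 450 MPa): end bolts L_c = 70 − 33/2 = 53.5, R_n = min(1.2×53.5×14×450, 2.4×30×14×450) = 404.46 kN/bolt; interior L_c = 113 − 33 = 80, R_n = 453.6 kN/bolt. φR_n = 0.75 × (2×404.46 + 4×453.6) = 1967.5 kN.
Block shear: shear path 2×[70+2×113] = 2×296 mm, A_gv = 8288, A_nv = 2×(296 − 2.5×35)×14 = 5838 mm²; tension across gage: (90 − 1×35)×14 = 770 mm². R_n = min(0.6×450×5838, 0.6×345×8288) + 1.0×450×770 = min(1576.3, 1715.6) + 346.5 = 1922.8 kN. φR_n = 0.75 × 1922.8 = 1442.1 kN.
Tension yield (gross): A_g = 265×14 = 3710 mm². φR_n = 0.90 × 345 × 3710 = 1152.0 kN.
Tension rupture (net): A_n = (265 − 2×35)×14 = 2730 mm² (U = 1.0, A_e = A_n). φR_n = 0.75 × 450 × 2730 = 921.4 kN.
Governing: min(1491.8, 1967.5, 1442.1, 1152.0, 921.4) = 921.4 kN → net-section rupture.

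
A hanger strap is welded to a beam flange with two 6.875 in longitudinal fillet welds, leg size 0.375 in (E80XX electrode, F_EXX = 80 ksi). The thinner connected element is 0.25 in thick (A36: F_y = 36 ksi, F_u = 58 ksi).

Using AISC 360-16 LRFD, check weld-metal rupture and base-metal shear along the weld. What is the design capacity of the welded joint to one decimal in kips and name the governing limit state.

74.3 kips (base-metal shear governs)

Weld metal: throat = 0.707×0.375 = 0.26513 in, L = 2×6.875 = 13.75 in. φR_n = 0.75 × 0.6 × 80 × 0.26513 × 13.75 = 131.2 kips.
Base metal shear (0.25 in plate): yield φR_n = 1.0×0.6×36×0.25×13.75 = 74.3 kips; rupture φR_n = 0.75×0.6×58×0.25×13.75 = 89.7 kips; take 74.3 kips (yield).
Governing: min(131.2, 74.3) = 74.3 kips → base-metal shear.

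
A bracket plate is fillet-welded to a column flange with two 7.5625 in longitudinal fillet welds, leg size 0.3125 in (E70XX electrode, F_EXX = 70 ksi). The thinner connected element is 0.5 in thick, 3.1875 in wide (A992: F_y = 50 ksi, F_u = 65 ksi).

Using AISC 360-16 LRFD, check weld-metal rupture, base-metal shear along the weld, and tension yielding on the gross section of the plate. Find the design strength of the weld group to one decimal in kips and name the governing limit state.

Weld metal: throat = 0.707×0.3125 = 0.22094 in, L = 2×7.5625 = 15.125 in. φR_n = 0.75 × 0.6 × 70 × 0.22094 × 15.125 = 105.3 kips.
Base metal shear (0.5 in plate): yield φR_n = 1.0×0.6×50×0.5×15.125 = 226.9 kips; rupture φR_n = 0.75×0.6×65×0.5×15.125 = 221.2 kips; take 221.2 kips (rupture).
Tension yield (gross): A_g = 3.1875×0.5 = 1.5938 in². φR_n = 0.90 × 50 × 1.5938 = 71.7 kips.
Governing: min(105.3, 221.2, 71.7) = 71.7 kips → gross-section yield.

71.7 kips (gross-section yield governs)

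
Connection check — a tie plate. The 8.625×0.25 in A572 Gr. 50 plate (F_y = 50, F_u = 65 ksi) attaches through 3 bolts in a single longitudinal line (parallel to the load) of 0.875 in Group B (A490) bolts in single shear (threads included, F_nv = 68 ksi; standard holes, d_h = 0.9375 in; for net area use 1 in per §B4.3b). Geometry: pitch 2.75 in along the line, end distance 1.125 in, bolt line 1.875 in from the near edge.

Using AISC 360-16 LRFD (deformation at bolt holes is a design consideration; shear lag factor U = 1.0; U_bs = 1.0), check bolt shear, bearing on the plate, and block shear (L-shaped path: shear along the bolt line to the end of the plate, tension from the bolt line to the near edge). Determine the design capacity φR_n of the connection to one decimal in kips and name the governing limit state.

Bolt shear: A_b = π(0.875)²/4 = 0.60132 in². φR_n = 0.75 × 68 × 0.60132 × 3 × 1 = 92.0 kips.
Bearing (0.25 in plate, F_u = 65 ksi): end bolts L_c = 1.125 − 0.9375/2 = 0.65625, R_n = min(1.2×0.65625×0.25×65, 2.4×0.875×0.25×65) = 12.797 kips/bolt; interior L_c = 2.75 − 0.9375 = 1.8125, R_n = 34.125 kips/bolt. φR_n = 0.75 × (1×12.797 + 2×34.125) = 60.8 kips.
Block shear: shear path 1×[1.125+2×2.75] = 1×6.625 in, A_gv = 1.6563, A_nv = 1×(6.625 − 2.5×1)×0.25 = 1.0313 in²; tension to near edge: (1.875 − 0.5×1)×0.25 = 0.34375 in². R_n = min(0.6×65×1.0313, 0.6×50×1.6563) + 1.0×65×0.34375 = min(40.221, 49.689) + 22.344 = 62.565 kips. φR_n = 0.75 × 62.565 = 46.9 kips.
Governing: min(92.0, 60.8, 46.9) = 46.9 kips → block shear.

46.9 kips (block shear governs)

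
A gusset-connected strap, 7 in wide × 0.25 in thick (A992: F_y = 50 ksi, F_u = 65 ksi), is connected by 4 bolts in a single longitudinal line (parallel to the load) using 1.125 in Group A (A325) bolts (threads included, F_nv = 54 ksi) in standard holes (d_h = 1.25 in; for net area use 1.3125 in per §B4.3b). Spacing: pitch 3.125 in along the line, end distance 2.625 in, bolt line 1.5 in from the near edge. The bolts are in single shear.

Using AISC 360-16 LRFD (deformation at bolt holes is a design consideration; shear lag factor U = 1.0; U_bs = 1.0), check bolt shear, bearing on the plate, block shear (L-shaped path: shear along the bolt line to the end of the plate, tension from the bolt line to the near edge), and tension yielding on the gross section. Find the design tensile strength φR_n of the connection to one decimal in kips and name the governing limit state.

64.4 kips (block shear governs)

Bolt shear: A_b = π(1.125)²/4 = 0.99402 in². φR_n = 0.75 × 54 × 0.99402 × 4 × 1 = 161.0 kips.
Bearing (0.25 in plate, F_u = 65 ksi): end bolts L_c = 2.625 − 1.25/2 = 2, R_n = min(1.2×2×0.25×65, 2.4×1.125×0.25×65) = 39 kips/bolt; interior L_c = 3.125 − 1.25 = 1.875, R_n = 36.563 kips/bolt. φR_n = 0.75 × (1×39 + 3×36.563) = 111.5 kips.
Block shear: shear path 1×[2.625+3×3.125] = 1×12 in, A_gv = 3, A_nv = 1×(12 − 3.5×1.3125)×0.25 = 1.8516 in²; tension to near edge: (1.5 − 0.5×1.3125)×0.25 = 0.21094 in². R_n = min(0.6×65×1.8516, 0.6×50×3) + 1.0×65×0.21094 = min(72.212, 90) + 13.711 = 85.923 kips. φR_n = 0.75 × 85.923 = 64.4 kips.
Tension yield (gross): A_g = 7×0.25 = 1.75 in². φR_n = 0.90 × 50 × 1.75 = 78.8 kips.
Governing: min(161.0, 111.5, 64.4, 78.8) = 64.4 kips → block shear.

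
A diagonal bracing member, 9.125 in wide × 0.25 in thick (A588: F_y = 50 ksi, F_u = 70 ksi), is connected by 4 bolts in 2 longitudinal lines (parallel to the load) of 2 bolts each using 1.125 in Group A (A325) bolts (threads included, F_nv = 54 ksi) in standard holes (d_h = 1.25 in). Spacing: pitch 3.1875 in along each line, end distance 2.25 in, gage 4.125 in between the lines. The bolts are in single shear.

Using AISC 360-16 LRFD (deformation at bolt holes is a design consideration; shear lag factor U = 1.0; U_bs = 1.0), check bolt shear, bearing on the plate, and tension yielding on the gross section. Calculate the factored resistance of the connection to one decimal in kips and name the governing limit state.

102.7 kips (gross-section yield governs)

Bolt shear: A_b = π(1.125)²/4 = 0.99402 in². φR_n = 0.75 × 54 × 0.99402 × 4 × 1 = 161.0 kips.
Bearing (0.25 in plate, F_u = 70 ksi): end bolts L_c = 2.25 − 1.25/2 = 1.625, R_n = min(1.2×1.625×0.25×70, 2.4×1.125×0.25×70) = 34.125 kips/bolt; interior L_c = 3.1875 − 1.25 = 1.9375, R_n = 40.688 kips/bolt. φR_n = 0.75 × (2×34.125 + 2×40.688) = 112.2 kips.
Tension yield (gross): A_g = 9.125×0.25 = 2.2813 in². φR_n = 0.90 × 50 × 2.2813 = 102.7 kips.
Governing: min(161.0, 112.2, 102.7) = 102.7 kips → gross-section yield.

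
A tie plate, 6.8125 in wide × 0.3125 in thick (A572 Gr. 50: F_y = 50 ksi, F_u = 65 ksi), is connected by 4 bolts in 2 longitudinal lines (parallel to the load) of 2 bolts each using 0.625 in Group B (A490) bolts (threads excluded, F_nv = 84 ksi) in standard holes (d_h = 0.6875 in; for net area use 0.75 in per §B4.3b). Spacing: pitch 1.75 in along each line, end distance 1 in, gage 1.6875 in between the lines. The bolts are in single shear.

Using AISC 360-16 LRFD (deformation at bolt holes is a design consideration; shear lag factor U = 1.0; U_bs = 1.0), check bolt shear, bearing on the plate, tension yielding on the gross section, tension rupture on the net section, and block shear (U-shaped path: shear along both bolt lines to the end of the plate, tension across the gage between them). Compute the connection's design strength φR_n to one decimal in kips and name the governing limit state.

Bolt shear: A_b = π(0.625)²/4 = 0.3068 in². φR_n = 0.75 × 84 × 0.3068 × 4 × 1 = 77.3 kips.
Bearing (0.3125 in plate, F_u = 65 ksi): end bolts L_c = 1 − 0.6875/2 = 0.65625, R_n = min(1.2×0.65625×0.3125×65, 2.4×0.625×0.3125×65) = 15.996 kips/bolt; interior L_c = 1.75 − 0.6875 = 1.0625, R_n = 25.898 kips/bolt. φR_n = 0.75 × (2×15.996 + 2×25.898) = 62.8 kips.
Tension yield (gross): A_g = 6.8125×0.3125 = 2.1289 in². φR_n = 0.90 × 50 × 2.1289 = 95.8 kips.
Tension rupture (net): A_n = (6.8125 − 2×0.75)×0.3125 = 1.6602 in² (U = 1.0, A_e = A_n). φR_n = 0.75 × 65 × 1.6602 = 80.9 kips.
Block shear: shear path 2×[1+1×1.75] = 2×2.75 in, A_gv = 1.7188, A_nv = 2×(2.75 − 1.5×0.75)×0.3125 = 1.0156 in²; tension across gage: (1.6875 − 1×0.75)×0.3125 = 0.29297 in². R_n = min(0.6×65×1.0156, 0.6×50×1.7188) + 1.0×65×0.29297 = min(39.608, 51.564) + 19.043 = 58.651 kips. φR_n = 0.75 × 58.651 = 44.0 kips.
Governing: min(77.3, 62.8, 95.8, 80.9, 44.0) = 44.0 kips → block shear.

44.0 kips (block shear governs)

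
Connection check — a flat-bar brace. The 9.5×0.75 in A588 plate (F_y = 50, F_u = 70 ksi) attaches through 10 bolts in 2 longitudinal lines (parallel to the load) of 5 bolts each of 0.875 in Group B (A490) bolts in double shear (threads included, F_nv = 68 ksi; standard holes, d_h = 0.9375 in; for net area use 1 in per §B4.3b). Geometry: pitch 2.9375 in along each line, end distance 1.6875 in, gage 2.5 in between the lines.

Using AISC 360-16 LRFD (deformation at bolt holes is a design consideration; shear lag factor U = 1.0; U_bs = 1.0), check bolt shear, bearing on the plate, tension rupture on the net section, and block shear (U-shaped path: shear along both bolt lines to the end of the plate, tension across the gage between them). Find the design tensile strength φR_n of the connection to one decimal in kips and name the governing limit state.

295.3 kips (net-section rupture governs)

Bolt shear: A_b = π(0.875)²/4 = 0.60132 in². φR_n = 0.75 × 68 × 0.60132 × 10 × 2 = 613.3 kips.
Bearing (0.75 in plate, F_u = 70 ksi): end bolts L_c = 1.6875 − 0.9375/2 = 1.21875, R_n = min(1.2×1.21875×0.75×70, 2.4×0.875×0.75×70) = 76.781 kips/bolt; interior L_c = 2.9375 − 0.9375 = 2, R_n = 110.25 kips/bolt. φR_n = 0.75 × (2×76.781 + 8×110.25) = 776.7 kips.
Tension rupture (net): A_n = (9.5 − 2×1)×0.75 = 5.625 in² (U = 1.0, A_e = A_n). φR_n = 0.75 × 70 × 5.625 = 295.3 kips.
Block shear: shear path 2×[1.6875+4×2.9375] = 2×13.4375 in, A_gv = 20.156, A_nv = 2×(13.4375 − 4.5×1)×0.75 = 13.406 in²; tension across gage: (2.5 − 1×1)×0.75 = 1.125 in². R_n = min(0.6×70×13.406, 0.6×50×20.156) + 1.0×70×1.125 = min(563.05, 604.68) + 78.75 = 641.8 kips. φR_n = 0.75 × 641.8 = 481.4 kips.
Governing: min(613.3, 776.7, 295.3, 481.4) = 295.3 kips → net-section rupture.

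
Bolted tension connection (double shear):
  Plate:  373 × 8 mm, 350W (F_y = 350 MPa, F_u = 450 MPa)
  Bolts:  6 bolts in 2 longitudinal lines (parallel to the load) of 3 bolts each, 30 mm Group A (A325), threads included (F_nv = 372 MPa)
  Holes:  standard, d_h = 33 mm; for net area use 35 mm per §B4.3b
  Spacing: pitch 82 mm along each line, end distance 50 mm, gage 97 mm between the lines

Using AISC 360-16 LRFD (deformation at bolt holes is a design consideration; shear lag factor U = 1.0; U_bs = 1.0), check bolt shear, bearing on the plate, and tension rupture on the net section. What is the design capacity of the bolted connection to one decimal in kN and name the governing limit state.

Bolt shear: A_b = π(30)²/4 = 706.86 mm². φR_n = 0.75 × 372 × 706.86 × 6 × 2 = 2366.6 kN.
Bearing (8 mm plate, F_u = 450 MPa): end bolts L_c = 50 − 33/2 = 33.5, R_n = min(1.2×33.5×8×450, 2.4×30×8×450) = 144.72 kN/bolt; interior L_c = 82 − 33 = 49, R_n = 211.68 kN/bolt. φR_n = 0.75 × (2×144.72 + 4×211.68) = 852.1 kN.
Tension rupture (net): A_n = (373 − 2×35)×8 = 2424 mm² (U = 1.0, A_e = A_n). φR_n = 0.75 × 450 × 2424 = 818.1 kN.
Governing: min(2366.6, 852.1, 818.1) = 818.1 kN → net-section rupture.

818.1 kN (net-section rupture governs)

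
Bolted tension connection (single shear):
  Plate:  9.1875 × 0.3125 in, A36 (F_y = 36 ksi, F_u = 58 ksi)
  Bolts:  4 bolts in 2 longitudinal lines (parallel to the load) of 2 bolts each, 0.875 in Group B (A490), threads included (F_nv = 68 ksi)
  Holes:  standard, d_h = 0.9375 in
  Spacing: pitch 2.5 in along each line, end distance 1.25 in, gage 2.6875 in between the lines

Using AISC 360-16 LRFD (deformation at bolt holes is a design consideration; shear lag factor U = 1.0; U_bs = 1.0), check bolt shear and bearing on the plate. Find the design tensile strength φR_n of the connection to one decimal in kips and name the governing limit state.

76.5 kips (bearing governs)

Bolt shear: A_b = π(0.875)²/4 = 0.60132 in². φR_n = 0.75 × 68 × 0.60132 × 4 × 1 = 122.7 kips.
Bearing (0.3125 in plate, F_u = 58 ksi): end bolts L_c = 1.25 − 0.9375/2 = 0.78125, R_n = min(1.2×0.78125×0.3125×58, 2.4×0.875×0.3125×58) = 16.992 kips/bolt; interior L_c = 2.5 − 0.9375 = 1.5625, R_n = 33.984 kips/bolt. φR_n = 0.75 × (2×16.992 + 2×33.984) = 76.5 kips.
Governing: min(122.7, 76.5) = 76.5 kips → bearing.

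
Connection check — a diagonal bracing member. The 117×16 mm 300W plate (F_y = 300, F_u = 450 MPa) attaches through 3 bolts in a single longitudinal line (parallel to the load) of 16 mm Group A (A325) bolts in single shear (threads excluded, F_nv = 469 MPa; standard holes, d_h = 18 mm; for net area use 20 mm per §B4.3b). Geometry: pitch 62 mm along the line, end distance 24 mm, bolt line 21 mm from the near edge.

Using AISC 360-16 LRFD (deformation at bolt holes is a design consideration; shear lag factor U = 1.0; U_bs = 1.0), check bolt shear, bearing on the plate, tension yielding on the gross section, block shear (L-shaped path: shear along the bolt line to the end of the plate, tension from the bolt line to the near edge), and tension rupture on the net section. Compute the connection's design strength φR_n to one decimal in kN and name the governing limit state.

212.2 kN (bolt shear governs)

Bolt shear: A_b = π(16)²/4 = 201.06 mm². φR_n = 0.75 × 469 × 201.06 × 3 × 1 = 212.2 kN.
Bearing (16 mm plate, F_u = 450 MPa): end bolts L_c = 24 − 18/2 = 15, R_n = min(1.2×15×16×450, 2.4×16×16×450) = 129.6 kN/bolt; interior L_c = 62 − 18 = 44, R_n = 276.48 kN/bolt. φR_n = 0.75 × (1×129.6 + 2×276.48) = 511.9 kN.
Tension yield (gross): A_g = 117×16 = 1872 mm². φR_n = 0.90 × 300 × 1872 = 505.4 kN.
Block shear: shear path 1×[24+2×62] = 1×148 mm, A_gv = 2368, A_nv = 1×(148 − 2.5×20)×16 = 1568 mm²; tension to near edge: (21 − 0.5×20)×16 = 176 mm². R_n = min(0.6×450×1568, 0.6×300×2368) + 1.0×450×176 = min(423.36, 426.24) + 79.2 = 502.56 kN. φR_n = 0.75 × 502.56 = 376.9 kN.
Tension rupture (net): A_n = (117 − 1×20)×16 = 1552 mm² (U = 1.0, A_e = A_n). φR_n = 0.75 × 450 × 1552 = 523.8 kN.
Governing: min(212.2, 511.9, 505.4, 376.9, 523.8) = 212.2 kN → bolt shear.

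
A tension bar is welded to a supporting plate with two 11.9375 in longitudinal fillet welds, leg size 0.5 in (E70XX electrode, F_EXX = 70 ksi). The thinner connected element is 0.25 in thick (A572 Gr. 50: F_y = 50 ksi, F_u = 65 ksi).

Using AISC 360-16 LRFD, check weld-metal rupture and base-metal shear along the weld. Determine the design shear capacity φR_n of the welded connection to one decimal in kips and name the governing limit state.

174.6 kips (base-metal shear governs)

Weld metal: throat = 0.707×0.5 = 0.3535 in, L = 2×11.9375 = 23.875 in. φR_n = 0.75 × 0.6 × 70 × 0.3535 × 23.875 = 265.9 kips.
Base metal shear (0.25 in plate): yield φR_n = 1.0×0.6×50×0.25×23.875 = 179.1 kips; rupture φR_n = 0.75×0.6×65×0.25×23.875 = 174.6 kips; take 174.6 kips (rupture).
Governing: min(265.9, 174.6) = 174.6 kips → base-metal shear.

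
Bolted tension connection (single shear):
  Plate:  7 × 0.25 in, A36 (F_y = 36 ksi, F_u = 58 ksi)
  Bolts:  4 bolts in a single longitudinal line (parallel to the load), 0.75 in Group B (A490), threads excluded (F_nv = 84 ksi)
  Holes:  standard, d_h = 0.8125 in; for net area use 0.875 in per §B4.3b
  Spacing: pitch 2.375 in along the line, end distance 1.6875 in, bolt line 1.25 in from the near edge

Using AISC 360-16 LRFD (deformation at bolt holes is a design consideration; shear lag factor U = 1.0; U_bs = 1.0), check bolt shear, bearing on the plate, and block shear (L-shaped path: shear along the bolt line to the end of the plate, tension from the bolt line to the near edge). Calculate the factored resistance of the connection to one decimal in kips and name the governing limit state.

Bolt shear: A_b = π(0.75)²/4 = 0.44179 in². φR_n = 0.75 × 84 × 0.44179 × 4 × 1 = 111.3 kips.
Bearing (0.25 in plate, F_u = 58 ksi): end bolts L_c = 1.6875 − 0.8125/2 = 1.28125, R_n = min(1.2×1.28125×0.25×58, 2.4×0.75×0.25×58) = 22.294 kips/bolt; interior L_c = 2.375 − 0.8125 = 1.5625, R_n = 26.1 kips/bolt. φR_n = 0.75 × (1×22.294 + 3×26.1) = 75.4 kips.
Block shear: shear path 1×[1.6875+3×2.375] = 1×8.8125 in, A_gv = 2.2031, A_nv = 1×(8.8125 − 3.5×0.875)×0.25 = 1.4375 in²; tension to near edge: (1.25 − 0.5×0.875)×0.25 = 0.20313 in². R_n = min(0.6×58×1.4375, 0.6×36×2.2031) + 1.0×58×0.20313 = min(50.025, 47.587) + 11.782 = 59.369 kips. φR_n = 0.75 × 59.369 = 44.5 kips.
Governing: min(111.3, 75.4, 44.5) = 44.5 kips → block shear.

44.5 kips (block shear governs)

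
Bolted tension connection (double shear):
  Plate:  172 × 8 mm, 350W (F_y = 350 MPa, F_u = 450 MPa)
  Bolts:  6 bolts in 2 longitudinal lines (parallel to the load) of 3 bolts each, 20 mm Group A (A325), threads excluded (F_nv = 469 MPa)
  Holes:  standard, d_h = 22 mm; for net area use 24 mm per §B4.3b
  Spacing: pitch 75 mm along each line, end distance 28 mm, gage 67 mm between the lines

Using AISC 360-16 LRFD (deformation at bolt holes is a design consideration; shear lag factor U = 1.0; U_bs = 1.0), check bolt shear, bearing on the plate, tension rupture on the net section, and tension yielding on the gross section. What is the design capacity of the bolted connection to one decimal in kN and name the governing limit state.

334.8 kN (net-section rupture governs)

Bolt shear: A_b = π(20)²/4 = 314.16 mm². φR_n = 0.75 × 469 × 314.16 × 6 × 2 = 1326.1 kN.
Bearing (8 mm plate, F_u = 450 MPa): end bolts L_c = 28 − 22/2 = 17, R_n = min(1.2×17×8×450, 2.4×20×8×450) = 73.44 kN/bolt; interior L_c = 75 − 22 = 53, R_n = 172.8 kN/bolt. φR_n = 0.75 × (2×73.44 + 4×172.8) = 628.6 kN.
Tension rupture (net): A_n = (172 − 2×24)×8 = 992 mm² (U = 1.0, A_e = A_n). φR_n = 0.75 × 450 × 992 = 334.8 kN.
Tension yield (gross): A_g = 172×8 = 1376 mm². φR_n = 0.90 × 350 × 1376 = 433.4 kN.
Governing: min(1326.1, 628.6, 334.8, 433.4) = 334.8 kN → net-section rupture.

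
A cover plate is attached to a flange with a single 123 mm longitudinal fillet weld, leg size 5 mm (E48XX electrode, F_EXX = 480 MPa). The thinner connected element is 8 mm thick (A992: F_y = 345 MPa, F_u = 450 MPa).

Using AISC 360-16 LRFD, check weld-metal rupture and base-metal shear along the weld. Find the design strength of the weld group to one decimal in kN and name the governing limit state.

Weld metal: throat = 0.707×5 = 3.535 mm, L = 123 mm. φR_n = 0.75 × 0.6 × 480 × 3.535 × 123 = 93.9 kN.
Base metal shear (8 mm plate): yield φR_n = 1.0×0.6×345×8×123 = 203.7 kN; rupture φR_n = 0.75×0.6×450×8×123 = 199.3 kN; take 199.3 kN (rupture).
Governing: min(93.9, 199.3) = 93.9 kN → weld metal.

93.9 kN (weld metal governs)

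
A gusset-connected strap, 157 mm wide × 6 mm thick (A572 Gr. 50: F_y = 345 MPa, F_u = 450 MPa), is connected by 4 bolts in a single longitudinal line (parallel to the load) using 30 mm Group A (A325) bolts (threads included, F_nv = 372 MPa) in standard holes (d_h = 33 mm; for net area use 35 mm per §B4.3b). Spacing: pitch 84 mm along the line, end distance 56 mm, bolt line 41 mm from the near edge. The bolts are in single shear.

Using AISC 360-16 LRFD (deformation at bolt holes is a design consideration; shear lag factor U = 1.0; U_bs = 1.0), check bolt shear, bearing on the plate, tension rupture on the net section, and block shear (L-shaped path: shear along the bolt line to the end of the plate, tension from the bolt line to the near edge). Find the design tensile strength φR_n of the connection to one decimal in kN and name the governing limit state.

Bolt shear: A_b = π(30)²/4 = 706.86 mm². φR_n = 0.75 × 372 × 706.86 × 4 × 1 = 788.9 kN.
Bearing (6 mm plate, F_u = 450 MPa): end bolts L_c = 56 − 33/2 = 39.5, R_n = min(1.2×39.5×6×450, 2.4×30×6×450) = 127.98 kN/bolt; interior L_c = 84 − 33 = 51, R_n = 165.24 kN/bolt. φR_n = 0.75 × (1×127.98 + 3×165.24) = 467.8 kN.
Tension rupture (net): A_n = (157 − 1×35)×6 = 732 mm² (U = 1.0, A_e = A_n). φR_n = 0.75 × 450 × 732 = 247.1 kN.
Block shear: shear path 1×[56+3×84] = 1×308 mm, A_gv = 1848, A_nv = 1×(308 − 3.5×35)×6 = 1113 mm²; tension to near edge: (41 − 0.5×35)×6 = 141 mm². R_n = min(0.6×450×1113, 0.6×345×1848) + 1.0×450×141 = min(300.51, 382.54) + 63.45 = 363.96 kN. φR_n = 0.75 × 363.96 = 273.0 kN.
Governing: min(788.9, 467.8, 247.1, 273.0) = 247.1 kN → net-section rupture.

247.1 kN (net-section rupture governs)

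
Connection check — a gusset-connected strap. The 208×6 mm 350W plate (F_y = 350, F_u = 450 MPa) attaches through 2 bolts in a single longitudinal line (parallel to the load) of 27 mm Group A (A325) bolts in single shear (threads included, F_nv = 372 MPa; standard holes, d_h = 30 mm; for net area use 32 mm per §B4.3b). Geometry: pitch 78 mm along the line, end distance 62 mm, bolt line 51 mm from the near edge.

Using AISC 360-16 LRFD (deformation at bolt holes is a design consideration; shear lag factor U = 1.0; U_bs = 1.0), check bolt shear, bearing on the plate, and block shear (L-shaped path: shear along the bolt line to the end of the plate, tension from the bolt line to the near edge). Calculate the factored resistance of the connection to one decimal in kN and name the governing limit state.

Bolt shear: A_b = π(27)²/4 = 572.56 mm². φR_n = 0.75 × 372 × 572.56 × 2 × 1 = 319.5 kN.
Bearing (6 mm plate, F_u = 450 MPa): end bolts L_c = 62 − 30/2 = 47, R_n = min(1.2×47×6×450, 2.4×27×6×450) = 152.28 kN/bolt; interior L_c = 78 − 30 = 48, R_n = 155.52 kN/bolt. φR_n = 0.75 × (1×152.28 + 1×155.52) = 230.9 kN.
Block shear: shear path 1×[62+1×78] = 1×140 mm, A_gv = 840, A_nv = 1×(140 − 1.5×32)×6 = 552 mm²; tension to near edge: (51 − 0.5×32)×6 = 210 mm². R_n = min(0.6×450×552, 0.6×350×840) + 1.0×450×210 = min(149.04, 176.4) + 94.5 = 243.54 kN. φR_n = 0.75 × 243.54 = 182.7 kN.
Governing: min(319.5, 230.9, 182.7) = 182.7 kN → block shear.

182.7 kN (block shear governs)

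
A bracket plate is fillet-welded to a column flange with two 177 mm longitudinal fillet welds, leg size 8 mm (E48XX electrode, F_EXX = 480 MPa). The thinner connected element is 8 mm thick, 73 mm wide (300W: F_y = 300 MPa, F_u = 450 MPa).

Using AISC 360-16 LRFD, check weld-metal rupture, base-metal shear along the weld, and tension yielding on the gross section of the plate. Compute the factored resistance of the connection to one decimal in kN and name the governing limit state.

Weld metal: throat = 0.707×8 = 5.656 mm, L = 2×177 = 354 mm. φR_n = 0.75 × 0.6 × 480 × 5.656 × 354 = 432.5 kN.
Base metal shear (8 mm plate): yield φR_n = 1.0×0.6×300×8×354 = 509.8 kN; rupture φR_n = 0.75×0.6×450×8×354 = 573.5 kN; take 509.8 kN (yield).
Tension yield (gross): A_g = 73×8 = 584 mm². φR_n = 0.90 × 300 × 584 = 157.7 kN.
Governing: min(432.5, 509.8, 157.7) = 157.7 kN → gross-section yield.

157.7 kN (gross-section yield governs)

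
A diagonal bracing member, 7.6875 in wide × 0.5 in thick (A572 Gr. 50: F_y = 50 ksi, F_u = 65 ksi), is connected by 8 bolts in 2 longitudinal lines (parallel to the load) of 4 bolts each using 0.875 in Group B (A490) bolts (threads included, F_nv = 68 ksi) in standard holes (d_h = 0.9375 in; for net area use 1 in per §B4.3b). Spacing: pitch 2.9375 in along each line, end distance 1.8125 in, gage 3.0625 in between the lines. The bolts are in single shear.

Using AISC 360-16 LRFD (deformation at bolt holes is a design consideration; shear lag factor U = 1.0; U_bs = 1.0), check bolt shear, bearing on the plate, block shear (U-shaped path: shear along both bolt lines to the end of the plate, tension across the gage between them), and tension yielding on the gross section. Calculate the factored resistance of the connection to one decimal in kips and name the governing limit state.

173.0 kips (gross-section yield governs)

Bolt shear: A_b = π(0.875)²/4 = 0.60132 in². φR_n = 0.75 × 68 × 0.60132 × 8 × 1 = 245.3 kips.
Bearing (0.5 in plate, F_u = 65 ksi): end bolts L_c = 1.8125 − 0.9375/2 = 1.34375, R_n = min(1.2×1.34375×0.5×65, 2.4×0.875×0.5×65) = 52.406 kips/bolt; interior L_c = 2.9375 − 0.9375 = 2, R_n = 68.25 kips/bolt. φR_n = 0.75 × (2×52.406 + 6×68.25) = 385.7 kips.
Block shear: shear path 2×[1.8125+3×2.9375] = 2×10.625 in, A_gv = 10.625, A_nv = 2×(10.625 − 3.5×1)×0.5 = 7.125 in²; tension across gage: (3.0625 − 1×1)×0.5 = 1.0313 in². R_n = min(0.6×65×7.125, 0.6×50×10.625) + 1.0×65×1.0313 = min(277.88, 318.75) + 67.035 = 344.92 kips. φR_n = 0.75 × 344.92 = 258.7 kips.
Tension yield (gross): A_g = 7.6875×0.5 = 3.8438 in². φR_n = 0.90 × 50 × 3.8438 = 173.0 kips.
Governing: min(245.3, 385.7, 258.7, 173.0) = 173.0 kips → gross-section yield.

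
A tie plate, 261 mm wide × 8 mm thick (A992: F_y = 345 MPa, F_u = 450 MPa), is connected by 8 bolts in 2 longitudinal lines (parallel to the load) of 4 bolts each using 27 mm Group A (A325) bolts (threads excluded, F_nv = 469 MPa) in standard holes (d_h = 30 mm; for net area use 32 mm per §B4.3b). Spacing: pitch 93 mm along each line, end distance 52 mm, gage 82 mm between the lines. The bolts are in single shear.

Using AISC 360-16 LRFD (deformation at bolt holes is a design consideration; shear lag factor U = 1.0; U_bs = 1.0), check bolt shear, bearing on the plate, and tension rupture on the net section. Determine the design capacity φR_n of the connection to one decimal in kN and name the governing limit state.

531.9 kN (net-section rupture governs)

Bolt shear: A_b = π(27)²/4 = 572.56 mm². φR_n = 0.75 × 469 × 572.56 × 8 × 1 = 1611.2 kN.
Bearing (8 mm plate, F_u = 450 MPa): end bolts L_c = 52 − 30/2 = 37, R_n = min(1.2×37×8×450, 2.4×27×8×450) = 159.84 kN/bolt; interior L_c = 93 − 30 = 63, R_n = 233.28 kN/bolt. φR_n = 0.75 × (2×159.84 + 6×233.28) = 1289.5 kN.
Tension rupture (net): A_n = (261 − 2×32)×8 = 1576 mm² (U = 1.0, A_e = A_n). φR_n = 0.75 × 450 × 1576 = 531.9 kN.
Governing: min(1611.2, 1289.5, 531.9) = 531.9 kN → net-section rupture.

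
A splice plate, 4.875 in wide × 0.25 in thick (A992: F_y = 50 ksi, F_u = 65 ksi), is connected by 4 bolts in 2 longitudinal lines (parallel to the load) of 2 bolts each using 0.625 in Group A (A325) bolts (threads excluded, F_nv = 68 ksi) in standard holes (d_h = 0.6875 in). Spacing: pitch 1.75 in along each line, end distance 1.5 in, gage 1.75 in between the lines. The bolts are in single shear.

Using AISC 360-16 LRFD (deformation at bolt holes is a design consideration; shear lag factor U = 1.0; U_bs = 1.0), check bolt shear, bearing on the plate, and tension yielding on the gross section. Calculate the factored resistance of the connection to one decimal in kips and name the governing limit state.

54.8 kips (gross-section yield governs)

Bolt shear: A_b = π(0.625)²/4 = 0.3068 in². φR_n = 0.75 × 68 × 0.3068 × 4 × 1 = 62.6 kips.
Bearing (0.25 in plate, F_u = 65 ksi): end bolts L_c = 1.5 − 0.6875/2 = 1.15625, R_n = min(1.2×1.15625×0.25×65, 2.4×0.625×0.25×65) = 22.547 kips/bolt; interior L_c = 1.75 − 0.6875 = 1.0625, R_n = 20.719 kips/bolt. φR_n = 0.75 × (2×22.547 + 2×20.719) = 64.9 kips.
Tension yield (gross): A_g = 4.875×0.25 = 1.2188 in². φR_n = 0.90 × 50 × 1.2188 = 54.8 kips.
Governing: min(62.6, 64.9, 54.8) = 54.8 kips → gross-section yield.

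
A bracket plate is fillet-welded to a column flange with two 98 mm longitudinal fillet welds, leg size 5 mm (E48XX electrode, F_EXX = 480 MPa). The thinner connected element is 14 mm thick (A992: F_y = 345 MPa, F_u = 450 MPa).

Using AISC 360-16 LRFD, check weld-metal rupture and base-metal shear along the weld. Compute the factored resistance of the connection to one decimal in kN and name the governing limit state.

Weld metal: throat = 0.707×5 = 3.535 mm, L = 2×98 = 196 mm. φR_n = 0.75 × 0.6 × 480 × 3.535 × 196 = 149.7 kN.
Base metal shear (14 mm plate): yield φR_n = 1.0×0.6×345×14×196 = 568.0 kN; rupture φR_n = 0.75×0.6×450×14×196 = 555.7 kN; take 555.7 kN (rupture).
Governing: min(149.7, 555.7) = 149.7 kN → weld metal.

149.7 kN (weld metal governs)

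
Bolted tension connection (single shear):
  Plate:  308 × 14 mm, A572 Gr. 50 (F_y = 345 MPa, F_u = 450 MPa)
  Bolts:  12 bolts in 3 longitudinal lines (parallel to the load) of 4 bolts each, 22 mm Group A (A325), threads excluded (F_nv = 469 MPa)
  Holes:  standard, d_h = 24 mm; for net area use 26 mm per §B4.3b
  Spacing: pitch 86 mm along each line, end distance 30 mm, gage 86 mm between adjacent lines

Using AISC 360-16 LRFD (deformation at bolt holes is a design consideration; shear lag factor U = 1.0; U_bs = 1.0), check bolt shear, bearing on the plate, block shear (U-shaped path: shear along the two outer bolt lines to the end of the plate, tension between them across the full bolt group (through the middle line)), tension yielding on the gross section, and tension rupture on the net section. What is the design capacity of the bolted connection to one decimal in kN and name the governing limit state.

1086.8 kN (net-section rupture governs)

Bolt shear: A_b = π(22)²/4 = 380.13 mm². φR_n = 0.75 × 469 × 380.13 × 12 × 1 = 1604.5 kN.
Bearing (14 mm plate, F_u = 450 MPa): end bolts L_c = 30 − 24/2 = 18, R_n = min(1.2×18×14×450, 2.4×22×14×450) = 136.08 kN/bolt; interior L_c = 86 − 24 = 62, R_n = 332.64 kN/bolt. φR_n = 0.75 × (3×136.08 + 9×332.64) = 2551.5 kN.
Block shear: shear path 2×[30+3×86] = 2×288 mm, A_gv = 8064, A_nv = 2×(288 − 3.5×26)×14 = 5516 mm²; tension across gage: (172 − 2×26)×14 = 1680 mm². R_n = min(0.6×450×5516, 0.6×345×8064) + 1.0×450×1680 = min(1489.3, 1669.2) + 756 = 2245.3 kN. φR_n = 0.75 × 2245.3 = 1684.0 kN.
Tension yield (gross): A_g = 308×14 = 4312 mm². φR_n = 0.90 × 345 × 4312 = 1338.9 kN.
Tension rupture (net): A_n = (308 − 3×26)×14 = 3220 mm² (U = 1.0, A_e = A_n). φR_n = 0.75 × 450 × 3220 = 1086.8 kN.
Governing: min(1604.5, 2551.5, 1684.0, 1338.9, 1086.8) = 1086.8 kN → net-section rupture.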